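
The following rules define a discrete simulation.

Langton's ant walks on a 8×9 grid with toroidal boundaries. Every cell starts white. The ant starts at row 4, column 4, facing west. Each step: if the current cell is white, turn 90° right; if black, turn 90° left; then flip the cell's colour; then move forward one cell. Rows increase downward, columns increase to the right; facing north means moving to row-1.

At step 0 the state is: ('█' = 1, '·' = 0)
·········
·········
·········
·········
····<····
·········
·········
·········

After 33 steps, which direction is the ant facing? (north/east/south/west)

t=0: ·········
·········
·········
·········
····<····
·········
·········
·········
t=1: ·········
·········
·········
····^····
····█····
·········
·········
·········
t=2: ·········
·········
·········
····█>···
····█····
·········
·········
·········
t=3: ·········
·········
·········
····██···
····█v···
·········
·········
·········
t=4: ·········
·········
·········
····██···
····<█···
·········
·········
·········
t=5: ·········
·········
·········
····██···
·····█···
····v····
·········
·········
t=6: ·········
·········
·········
····██···
·····█···
···<█····
·········
·········
t=7: ·········
·········
·········
····██···
···^·█···
···██····
·········
·········
t=8: ·········
·········
·········
····██···
···█>█···
···██····
·········
·········
t=9: ·········
·········
·········
····██···
···███···
···█v····
·········
·········
t=10: ·········
·········
·········
····██···
···███···
···█·>···
·········
·········
t=11: ·········
·········
·········
····██···
···███···
···█·█···
·····v···
·········
t=12: ·········
·········
·········
····██···
···███···
···█·█···
····<█···
·········
t=13: ·········
·········
·········
····██···
···███···
···█^█···
····██···
·········
t=14: ·········
·········
·········
····██···
···███···
···██>···
····██···
·········
t=15: ·········
·········
·········
····██···
···██^···
···██····
····██···
·········
t=16: ·········
·········
·········
····██···
···█<····
···██····
····██···
·········
t=17: ·········
·········
·········
····██···
···█·····
···█v····
····██···
·········
t=18: ·········
·········
·········
····██···
···█·····
···█·>···
····██···
·········
t=19: ·········
·········
·········
····██···
···█·····
···█·█···
····█v···
·········
t=20: ·········
·········
·········
····██···
···█·····
···█·█···
····█·>··
·········
t=21: ·········
·········
·········
····██···
···█·····
···█·█···
····█·█··
······v··
t=22: ·········
·········
·········
····██···
···█·····
···█·█···
····█·█··
·····<█··
t=23: ·········
·········
·········
····██···
···█·····
···█·█···
····█^█··
·····██··
t=24: ·········
·········
·········
····██···
···█·····
···█·█···
····██>··
·····██··
t=25: ·········
·········
·········
····██···
···█·····
···█·█^··
····██···
·····██··
t=26: ·········
·········
·········
····██···
···█·····
···█·██>·
····██···
·····██··
t=27: ·········
·········
·········
····██···
···█·····
···█·███·
····██·v·
·····██··
t=28: ·········
·········
·········
····██···
···█·····
···█·███·
····██<█·
·····██··
t=29: ·········
·········
·········
····██···
···█·····
···█·█^█·
····████·
·····██··
t=30: ·········
·········
·········
····██···
···█·····
···█·<·█·
····████·
·····██··
t=31: ·········
·········
·········
····██···
···█·····
···█···█·
····█v██·
·····██··
t=32: ·········
·········
·········
····██···
···█·····
···█···█·
····█·>█·
·····██··
t=33: ·········
·········
·········
····██···
···█·····
···█··^█·
····█··█·
·····██··

north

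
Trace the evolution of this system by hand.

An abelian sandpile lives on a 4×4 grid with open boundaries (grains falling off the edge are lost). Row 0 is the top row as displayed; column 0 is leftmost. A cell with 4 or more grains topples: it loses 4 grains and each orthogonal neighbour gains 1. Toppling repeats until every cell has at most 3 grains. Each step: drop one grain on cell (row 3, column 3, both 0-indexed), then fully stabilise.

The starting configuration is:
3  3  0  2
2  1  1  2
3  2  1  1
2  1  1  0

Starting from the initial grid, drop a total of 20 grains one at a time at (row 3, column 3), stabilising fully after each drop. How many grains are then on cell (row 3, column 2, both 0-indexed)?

2

gen 0: 3  3  0  2
2  1  1  2
3  2  1  1
2  1  1  0
gen 1: 3  3  0  2
2  1  1  2
3  2  1  1
2  1  1  1
gen 2: 3  3  0  2
2  1  1  2
3  2  1  1
2  1  1  2
gen 3: 3  3  0  2
2  1  1  2
3  2  1  1
2  1  1  3
gen 4: 3  3  0  2
2  1  1  2
3  2  1  2
2  1  2  0
gen 5: 3  3  0  2
2  1  1  2
3  2  1  2
2  1  2  1
gen 6: 3  3  0  2
2  1  1  2
3  2  1  2
2  1  2  2
gen 7: 3  3  0  2
2  1  1  2
3  2  1  2
2  1  2  3
gen 8: 3  3  0  2
2  1  1  2
3  2  1  3
2  1  3  0
gen 9: 3  3  0  2
2  1  1  2
3  2  1  3
2  1  3  1
gen 10: 3  3  0  2
2  1  1  2
3  2  1  3
2  1  3  2
gen 11: 3  3  0  2
2  1  1  2
3  2  1  3
2  1  3  3
gen 12: 3  3  0  2
2  1  1  3
3  2  3  0
2  2  0  2
gen 13: 3  3  0  2
2  1  1  3
3  2  3  0
2  2  0  3
gen 14: 3  3  0  2
2  1  1  3
3  2  3  1
2  2  1  0
gen 15: 3  3  0  2
2  1  1  3
3  2  3  1
2  2  1  1
gen 16: 3  3  0  2
2  1  1  3
3  2  3  1
2  2  1  2
gen 17: 3  3  0  2
2  1  1  3
3  2  3  1
2  2  1  3
gen 18: 3  3  0  2
2  1  1  3
3  2  3  2
2  2  2  0
gen 19: 3  3  0  2
2  1  1  3
3  2  3  2
2  2  2  1
gen 20: 3  3  0  2
2  1  1  3
3  2  3  2
2  2  2  2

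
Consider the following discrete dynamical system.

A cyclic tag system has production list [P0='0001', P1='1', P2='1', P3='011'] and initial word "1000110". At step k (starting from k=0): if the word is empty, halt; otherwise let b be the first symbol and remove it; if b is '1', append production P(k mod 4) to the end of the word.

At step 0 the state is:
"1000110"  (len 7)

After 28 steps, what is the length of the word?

13

k=0  "1000110"  (len 7)
k=1  "0001100001"  (len 10)
k=2  "001100001"  (len 9)
k=3  "01100001"  (len 8)
k=4  "1100001"  (len 7)
k=5  "1000010001"  (len 10)
k=6  "0000100011"  (len 10)
k=7  "000100011"  (len 9)
k=8  "00100011"  (len 8)
k=9  "0100011"  (len 7)
k=10  "100011"  (len 6)
k=11  "000111"  (len 6)
k=12  "00111"  (len 5)
k=13  "0111"  (len 4)
k=14  "111"  (len 3)
k=15  "111"  (len 3)
k=16  "11011"  (len 5)
k=17  "10110001"  (len 8)
k=18  "01100011"  (len 8)
k=19  "1100011"  (len 7)
k=20  "100011011"  (len 9)
k=21  "000110110001"  (len 12)
k=22  "00110110001"  (len 11)
k=23  "0110110001"  (len 10)
k=24  "110110001"  (len 9)
k=25  "101100010001"  (len 12)
k=26  "011000100011"  (len 12)
k=27  "11000100011"  (len 11)
k=28  "1000100011011"  (len 13)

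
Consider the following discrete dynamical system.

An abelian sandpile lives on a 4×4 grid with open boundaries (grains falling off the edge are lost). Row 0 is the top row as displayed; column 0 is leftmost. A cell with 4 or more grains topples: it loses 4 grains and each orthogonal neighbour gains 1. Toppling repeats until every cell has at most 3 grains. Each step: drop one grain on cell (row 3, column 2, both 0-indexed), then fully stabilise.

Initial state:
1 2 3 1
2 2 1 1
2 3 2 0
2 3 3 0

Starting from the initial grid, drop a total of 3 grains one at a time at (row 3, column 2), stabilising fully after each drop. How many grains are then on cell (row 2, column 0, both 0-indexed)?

3

k=0  1 2 3 1
2 2 1 1
2 3 2 0
2 3 3 0
k=1  1 2 3 1
2 3 2 1
3 1 0 1
3 1 2 1
k=2  1 2 3 1
2 3 2 1
3 1 0 1
3 1 3 1
k=3  1 2 3 1
2 3 2 1
3 1 1 1
3 2 0 2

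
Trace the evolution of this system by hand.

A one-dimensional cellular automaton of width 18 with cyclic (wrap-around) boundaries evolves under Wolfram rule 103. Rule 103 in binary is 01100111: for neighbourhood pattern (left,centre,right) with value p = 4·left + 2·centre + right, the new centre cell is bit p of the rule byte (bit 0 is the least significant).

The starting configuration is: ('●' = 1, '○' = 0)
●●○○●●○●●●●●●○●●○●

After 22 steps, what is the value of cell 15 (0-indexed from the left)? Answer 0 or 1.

0

0) ●●○○●●○●●●●●●○●●○●
1) ○●○●○●●○○○○○●●○●●○
2) ●●●●●○●○●●●●○●●○●○
3) ○○○○●●●●○○○●●○●●●●
4) ○●●●○○○●○●●○●●○○○●
5) ●○○●○●●●●○●●○●○●●●
6) ●○●●●○○○●●○●●●●○○○
7) ●●○○●○●●○●●○○○●○●●
8) ○●○●●●○●●○●○●●●●○○
9) ●●●○○●●○●●●●○○○●○●
10) ○○●○●○●●○○○●○●●●●○
11) ●●●●●●○●○●●●●○○○●○
12) ○○○○○●●●●○○○●○●●●●
13) ○●●●●○○○●○●●●●○○○●
14) ●○○○●○●●●●○○○●○●●●
15) ●○●●●●○○○●○●●●●○○○
16) ●●○○○●○●●●●○○○●○●●
17) ○●○●●●●○○○●○●●●●○○
18) ●●●○○○●○●●●●○○○●○●
19) ○○●○●●●●○○○●○●●●●○
20) ●●●●○○○●○●●●●○○○●○
21) ○○○●○●●●●○○○●○●●●●
22) ○●●●●○○○●○●●●●○○○●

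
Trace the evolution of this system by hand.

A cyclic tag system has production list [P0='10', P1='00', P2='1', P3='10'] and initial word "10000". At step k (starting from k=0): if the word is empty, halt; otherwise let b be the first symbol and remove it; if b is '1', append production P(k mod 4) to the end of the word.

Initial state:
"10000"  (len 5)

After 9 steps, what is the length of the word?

gen 0: "10000"  (len 5)
gen 1: "000010"  (len 6)
gen 2: "00010"  (len 5)
gen 3: "0010"  (len 4)
gen 4: "010"  (len 3)
gen 5: "10"  (len 2)
gen 6: "000"  (len 3)
gen 7: "00"  (len 2)
gen 8: "0"  (len 1)
gen 9: (halted — word empty)

0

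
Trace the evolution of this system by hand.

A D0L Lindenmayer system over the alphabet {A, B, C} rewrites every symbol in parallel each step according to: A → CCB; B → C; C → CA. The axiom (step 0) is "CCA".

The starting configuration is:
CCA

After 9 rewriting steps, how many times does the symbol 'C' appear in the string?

1873

t=0: CCA
t=1: CACACCB
t=2: CACCBCACCBCACAC
t=3: CACCBCACACCACCBCACACCACCBCACCBCA
t=4: CACCBCACACCACCBCACCBCACACCBCACACCACCBCACCBCACACCBCACACCACCBCACACCACCB
t=5: CACCBCACACCACCBCACCBCACACCBCACACCACCBCACACCACCBCACCBCACACC…ACCBCACCBCACACCACCBCACCBCACACCBCACACCACCBCACCBCACACCBCACAC  (len 148)
t=6: CACCBCACACCACCBCACCBCACACCBCACACCACCBCACACCACCBCACCBCACACC…ACCBCACCBCACACCBCACACCACCBCACACCACCBCACCBCACACCACCBCACCBCA  (len 318)
t=7: CACCBCACACCACCBCACCBCACACCBCACACCACCBCACACCACCBCACCBCACACC…ACACCBCACACCACCBCACACCACCBCACCBCACACCBCACACCACCBCACACCACCB  (len 683)
t=8: CACCBCACACCACCBCACCBCACACCBCACACCACCBCACACCACCBCACCBCACACC…ACCBCACCBCACACCACCBCACCBCACACCBCACACCACCBCACCBCACACCBCACAC  (len 1467)
t=9: CACCBCACACCACCBCACCBCACACCBCACACCACCBCACACCACCBCACCBCACACC…ACCBCACCBCACACCBCACACCACCBCACACCACCBCACCBCACACCACCBCACCBCA  (len 3151)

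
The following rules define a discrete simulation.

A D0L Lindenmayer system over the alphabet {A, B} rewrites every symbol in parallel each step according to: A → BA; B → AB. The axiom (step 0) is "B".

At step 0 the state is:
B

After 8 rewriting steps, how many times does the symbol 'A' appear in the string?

gen 0: B
gen 1: AB
gen 2: BAAB
gen 3: ABBABAAB
gen 4: BAABABBAABBABAAB
gen 5: ABBABAABBAABABBABAABABBAABBABAAB
gen 6: BAABABBAABBABAABABBABAABBAABABBAABBABAABBAABABBABAABABBAABBABAAB
gen 7: ABBABAABBAABABBABAABABBAABBABAABBAABABBAABBABAABABBABAABBA…BAABBABAABABBABAABBAABABBAABBABAABBAABABBABAABABBAABBABAAB  (len 128)
gen 8: BAABABBAABBABAABABBABAABBAABABBAABBABAABBAABABBABAABABBAAB…BAABBABAABABBABAABBAABABBAABBABAABBAABABBABAABABBAABBABAAB  (len 256)

128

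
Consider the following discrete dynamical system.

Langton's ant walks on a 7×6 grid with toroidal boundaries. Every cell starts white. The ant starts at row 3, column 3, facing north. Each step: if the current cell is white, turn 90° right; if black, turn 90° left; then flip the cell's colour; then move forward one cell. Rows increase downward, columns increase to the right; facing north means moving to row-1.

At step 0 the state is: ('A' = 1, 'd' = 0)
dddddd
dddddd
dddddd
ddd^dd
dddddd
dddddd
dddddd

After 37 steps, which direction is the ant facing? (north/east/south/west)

0) dddddd
dddddd
dddddd
ddd^dd
dddddd
dddddd
dddddd
1) dddddd
dddddd
dddddd
dddA>d
dddddd
dddddd
dddddd
2) dddddd
dddddd
dddddd
dddAAd
ddddvd
dddddd
dddddd
3) dddddd
dddddd
dddddd
dddAAd
ddd<Ad
dddddd
dddddd
4) dddddd
dddddd
dddddd
ddd^Ad
dddAAd
dddddd
dddddd
5) dddddd
dddddd
dddddd
dd<dAd
dddAAd
dddddd
dddddd
6) dddddd
dddddd
dd^ddd
ddAdAd
dddAAd
dddddd
dddddd
7) dddddd
dddddd
ddA>dd
ddAdAd
dddAAd
dddddd
dddddd
8) dddddd
dddddd
ddAAdd
ddAvAd
dddAAd
dddddd
dddddd
9) dddddd
dddddd
ddAAdd
dd<AAd
dddAAd
dddddd
dddddd
10) dddddd
dddddd
ddAAdd
dddAAd
ddvAAd
dddddd
dddddd
11) dddddd
dddddd
ddAAdd
dddAAd
d<AAAd
dddddd
dddddd
12) dddddd
dddddd
ddAAdd
d^dAAd
dAAAAd
dddddd
dddddd
13) dddddd
dddddd
ddAAdd
dA>AAd
dAAAAd
dddddd
dddddd
14) dddddd
dddddd
ddAAdd
dAAAAd
dAvAAd
dddddd
dddddd
15) dddddd
dddddd
ddAAdd
dAAAAd
dAd>Ad
dddddd
dddddd
16) dddddd
dddddd
ddAAdd
dAA^Ad
dAddAd
dddddd
dddddd
17) dddddd
dddddd
ddAAdd
dA<dAd
dAddAd
dddddd
dddddd
18) dddddd
dddddd
ddAAdd
dAddAd
dAvdAd
dddddd
dddddd
19) dddddd
dddddd
ddAAdd
dAddAd
d<AdAd
dddddd
dddddd
20) dddddd
dddddd
ddAAdd
dAddAd
ddAdAd
dvdddd
dddddd
21) dddddd
dddddd
ddAAdd
dAddAd
ddAdAd
<Adddd
dddddd
22) dddddd
dddddd
ddAAdd
dAddAd
^dAdAd
AAdddd
dddddd
23) dddddd
dddddd
ddAAdd
dAddAd
A>AdAd
AAdddd
dddddd
24) dddddd
dddddd
ddAAdd
dAddAd
AAAdAd
Avdddd
dddddd
25) dddddd
dddddd
ddAAdd
dAddAd
AAAdAd
Ad>ddd
dddddd
26) dddddd
dddddd
ddAAdd
dAddAd
AAAdAd
AdAddd
ddvddd
27) dddddd
dddddd
ddAAdd
dAddAd
AAAdAd
AdAddd
d<Addd
28) dddddd
dddddd
ddAAdd
dAddAd
AAAdAd
A^Addd
dAAddd
29) dddddd
dddddd
ddAAdd
dAddAd
AAAdAd
AA>ddd
dAAddd
30) dddddd
dddddd
ddAAdd
dAddAd
AA^dAd
AAdddd
dAAddd
31) dddddd
dddddd
ddAAdd
dAddAd
A<ddAd
AAdddd
dAAddd
32) dddddd
dddddd
ddAAdd
dAddAd
AdddAd
Avdddd
dAAddd
33) dddddd
dddddd
ddAAdd
dAddAd
AdddAd
Ad>ddd
dAAddd
34) dddddd
dddddd
ddAAdd
dAddAd
AdddAd
AdAddd
dAvddd
35) dddddd
dddddd
ddAAdd
dAddAd
AdddAd
AdAddd
dAd>dd
36) dddvdd
dddddd
ddAAdd
dAddAd
AdddAd
AdAddd
dAdAdd
37) dd<Add
dddddd
ddAAdd
dAddAd
AdddAd
AdAddd
dAdAdd

west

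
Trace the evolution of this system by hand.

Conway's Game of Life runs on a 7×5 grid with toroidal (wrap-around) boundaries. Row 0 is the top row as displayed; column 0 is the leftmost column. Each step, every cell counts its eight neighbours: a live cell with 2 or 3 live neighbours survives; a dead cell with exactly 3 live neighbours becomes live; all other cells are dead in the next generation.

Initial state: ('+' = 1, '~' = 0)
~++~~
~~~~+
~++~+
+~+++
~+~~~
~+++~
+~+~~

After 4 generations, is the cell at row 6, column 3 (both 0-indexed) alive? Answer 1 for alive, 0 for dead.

t=0: ~++~~
~~~~+
~++~+
+~+++
~+~~~
~+++~
+~+~~
t=1: ++++~
~~~~~
~++~~
~~~~+
~~~~~
+~~+~
+~~~~
t=2: +++~+
+~~+~
~~~~~
~~~~~
~~~~+
~~~~+
+~~+~
t=3: ~~+~~
+~++~
~~~~~
~~~~~
~~~~~
+~~++
~~++~
t=4: ~~~~+
~+++~
~~~~~
~~~~~
~~~~+
~~+++
~++~~

0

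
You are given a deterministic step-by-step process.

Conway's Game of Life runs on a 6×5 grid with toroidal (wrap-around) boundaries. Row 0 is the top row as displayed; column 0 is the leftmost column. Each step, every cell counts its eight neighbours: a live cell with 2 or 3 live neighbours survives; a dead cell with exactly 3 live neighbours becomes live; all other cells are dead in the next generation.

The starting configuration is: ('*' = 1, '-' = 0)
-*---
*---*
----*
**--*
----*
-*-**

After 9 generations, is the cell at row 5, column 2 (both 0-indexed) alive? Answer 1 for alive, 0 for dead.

step 0: -*---
*---*
----*
**--*
----*
-*-**
step 1: -***-
*---*
-*-*-
---**
-**--
--***
step 2: -*---
*---*
--**-
**-**
**---
*---*
step 3: -*---
*****
--*--
---*-
--**-
----*
step 4: -*---
*--**
*----
---*-
--***
--**-
step 5: **---
**--*
*--*-
--**-
----*
-*--*
step 6: --*--
--*--
*--*-
--**-
*-*-*
-*--*
step 7: -***-
-***-
-*-**
*-*--
*-*-*
-**-*
step 8: ----*
-----
----*
--*--
--*-*
----*
step 9: -----
-----
-----
-----
-----
*---*

0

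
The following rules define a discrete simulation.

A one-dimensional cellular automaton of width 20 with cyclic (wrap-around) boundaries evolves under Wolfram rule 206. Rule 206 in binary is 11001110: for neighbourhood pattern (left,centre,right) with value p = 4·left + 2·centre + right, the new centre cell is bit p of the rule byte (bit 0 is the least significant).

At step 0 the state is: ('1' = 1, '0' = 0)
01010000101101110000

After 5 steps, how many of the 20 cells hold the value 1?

t=0: 01010000101101110000
t=1: 11010001101101110000
t=2: 11010011101101110001
t=3: 11010111101101110011
t=4: 11010111101101110111
t=5: 11010111101101110111

15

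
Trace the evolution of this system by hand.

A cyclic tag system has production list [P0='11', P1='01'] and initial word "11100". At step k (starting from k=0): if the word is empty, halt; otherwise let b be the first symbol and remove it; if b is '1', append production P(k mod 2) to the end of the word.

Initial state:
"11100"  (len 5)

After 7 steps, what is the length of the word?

8

k=0  "11100"  (len 5)
k=1  "110011"  (len 6)
k=2  "1001101"  (len 7)
k=3  "00110111"  (len 8)
k=4  "0110111"  (len 7)
k=5  "110111"  (len 6)
k=6  "1011101"  (len 7)
k=7  "01110111"  (len 8)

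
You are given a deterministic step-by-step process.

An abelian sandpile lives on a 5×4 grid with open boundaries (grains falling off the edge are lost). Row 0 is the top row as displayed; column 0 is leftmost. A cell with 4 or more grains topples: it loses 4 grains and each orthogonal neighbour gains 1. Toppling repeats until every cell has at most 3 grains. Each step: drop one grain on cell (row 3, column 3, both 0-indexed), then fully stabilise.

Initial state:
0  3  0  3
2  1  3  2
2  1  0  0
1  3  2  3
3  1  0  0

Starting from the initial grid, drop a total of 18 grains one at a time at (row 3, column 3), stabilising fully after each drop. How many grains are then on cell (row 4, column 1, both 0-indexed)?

2

gen 0: 0  3  0  3
2  1  3  2
2  1  0  0
1  3  2  3
3  1  0  0
gen 1: 0  3  0  3
2  1  3  2
2  1  0  1
1  3  3  0
3  1  0  1
gen 2: 0  3  0  3
2  1  3  2
2  1  0  1
1  3  3  1
3  1  0  1
gen 3: 0  3  0  3
2  1  3  2
2  1  0  1
1  3  3  2
3  1  0  1
gen 4: 0  3  0  3
2  1  3  2
2  1  0  1
1  3  3  3
3  1  0  1
gen 5: 0  3  0  3
2  1  3  2
2  2  1  2
2  0  1  1
3  2  1  2
gen 6: 0  3  0  3
2  1  3  2
2  2  1  2
2  0  1  2
3  2  1  2
gen 7: 0  3  0  3
2  1  3  2
2  2  1  2
2  0  1  3
3  2  1  2
gen 8: 0  3  0  3
2  1  3  2
2  2  1  3
2  0  2  0
3  2  1  3
gen 9: 0  3  0  3
2  1  3  2
2  2  1  3
2  0  2  1
3  2  1  3
gen 10: 0  3  0  3
2  1  3  2
2  2  1  3
2  0  2  2
3  2  1  3
gen 11: 0  3  0  3
2  1  3  2
2  2  1  3
2  0  2  3
3  2  1  3
gen 12: 0  3  0  3
2  1  3  3
2  2  2  0
2  0  3  2
3  2  2  0
gen 13: 0  3  0  3
2  1  3  3
2  2  2  0
2  0  3  3
3  2  2  0
gen 14: 0  3  0  3
2  1  3  3
2  2  3  1
2  1  0  1
3  2  3  1
gen 15: 0  3  0  3
2  1  3  3
2  2  3  1
2  1  0  2
3  2  3  1
gen 16: 0  3  0  3
2  1  3  3
2  2  3  1
2  1  0  3
3  2  3  1
gen 17: 0  3  0  3
2  1  3  3
2  2  3  2
2  1  1  0
3  2  3  2
gen 18: 0  3  0  3
2  1  3  3
2  2  3  2
2  1  1  1
3  2  3  2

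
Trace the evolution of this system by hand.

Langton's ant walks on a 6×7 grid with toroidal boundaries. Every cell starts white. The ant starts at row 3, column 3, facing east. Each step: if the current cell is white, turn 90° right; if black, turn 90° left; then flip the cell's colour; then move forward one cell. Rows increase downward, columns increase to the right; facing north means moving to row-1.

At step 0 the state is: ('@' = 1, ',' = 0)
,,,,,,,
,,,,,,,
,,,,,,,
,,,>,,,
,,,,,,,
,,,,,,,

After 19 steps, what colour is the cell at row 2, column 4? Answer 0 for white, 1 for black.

k=0  ,,,,,,,
,,,,,,,
,,,,,,,
,,,>,,,
,,,,,,,
,,,,,,,
k=1  ,,,,,,,
,,,,,,,
,,,,,,,
,,,@,,,
,,,v,,,
,,,,,,,
k=2  ,,,,,,,
,,,,,,,
,,,,,,,
,,,@,,,
,,<@,,,
,,,,,,,
k=3  ,,,,,,,
,,,,,,,
,,,,,,,
,,^@,,,
,,@@,,,
,,,,,,,
k=4  ,,,,,,,
,,,,,,,
,,,,,,,
,,@>,,,
,,@@,,,
,,,,,,,
k=5  ,,,,,,,
,,,,,,,
,,,^,,,
,,@,,,,
,,@@,,,
,,,,,,,
k=6  ,,,,,,,
,,,,,,,
,,,@>,,
,,@,,,,
,,@@,,,
,,,,,,,
k=7  ,,,,,,,
,,,,,,,
,,,@@,,
,,@,v,,
,,@@,,,
,,,,,,,
k=8  ,,,,,,,
,,,,,,,
,,,@@,,
,,@<@,,
,,@@,,,
,,,,,,,
k=9  ,,,,,,,
,,,,,,,
,,,^@,,
,,@@@,,
,,@@,,,
,,,,,,,
k=10  ,,,,,,,
,,,,,,,
,,<,@,,
,,@@@,,
,,@@,,,
,,,,,,,
k=11  ,,,,,,,
,,^,,,,
,,@,@,,
,,@@@,,
,,@@,,,
,,,,,,,
k=12  ,,,,,,,
,,@>,,,
,,@,@,,
,,@@@,,
,,@@,,,
,,,,,,,
k=13  ,,,,,,,
,,@@,,,
,,@v@,,
,,@@@,,
,,@@,,,
,,,,,,,
k=14  ,,,,,,,
,,@@,,,
,,<@@,,
,,@@@,,
,,@@,,,
,,,,,,,
k=15  ,,,,,,,
,,@@,,,
,,,@@,,
,,v@@,,
,,@@,,,
,,,,,,,
k=16  ,,,,,,,
,,@@,,,
,,,@@,,
,,,>@,,
,,@@,,,
,,,,,,,
k=17  ,,,,,,,
,,@@,,,
,,,^@,,
,,,,@,,
,,@@,,,
,,,,,,,
k=18  ,,,,,,,
,,@@,,,
,,<,@,,
,,,,@,,
,,@@,,,
,,,,,,,
k=19  ,,,,,,,
,,^@,,,
,,@,@,,
,,,,@,,
,,@@,,,
,,,,,,,

1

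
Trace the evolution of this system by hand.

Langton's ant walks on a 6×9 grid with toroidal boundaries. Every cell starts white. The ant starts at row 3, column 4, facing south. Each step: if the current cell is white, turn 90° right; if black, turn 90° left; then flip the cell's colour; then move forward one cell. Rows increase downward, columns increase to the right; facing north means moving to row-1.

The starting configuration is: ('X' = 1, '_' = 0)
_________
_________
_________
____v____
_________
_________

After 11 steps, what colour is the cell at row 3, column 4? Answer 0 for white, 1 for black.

1

t=0: _________
_________
_________
____v____
_________
_________
t=1: _________
_________
_________
___<X____
_________
_________
t=2: _________
_________
___^_____
___XX____
_________
_________
t=3: _________
_________
___X>____
___XX____
_________
_________
t=4: _________
_________
___XX____
___Xv____
_________
_________
t=5: _________
_________
___XX____
___X_>___
_________
_________
t=6: _________
_________
___XX____
___X_X___
_____v___
_________
t=7: _________
_________
___XX____
___X_X___
____<X___
_________
t=8: _________
_________
___XX____
___X^X___
____XX___
_________
t=9: _________
_________
___XX____
___XX>___
____XX___
_________
t=10: _________
_________
___XX^___
___XX____
____XX___
_________
t=11: _________
_________
___XXX>__
___XX____
____XX___
_________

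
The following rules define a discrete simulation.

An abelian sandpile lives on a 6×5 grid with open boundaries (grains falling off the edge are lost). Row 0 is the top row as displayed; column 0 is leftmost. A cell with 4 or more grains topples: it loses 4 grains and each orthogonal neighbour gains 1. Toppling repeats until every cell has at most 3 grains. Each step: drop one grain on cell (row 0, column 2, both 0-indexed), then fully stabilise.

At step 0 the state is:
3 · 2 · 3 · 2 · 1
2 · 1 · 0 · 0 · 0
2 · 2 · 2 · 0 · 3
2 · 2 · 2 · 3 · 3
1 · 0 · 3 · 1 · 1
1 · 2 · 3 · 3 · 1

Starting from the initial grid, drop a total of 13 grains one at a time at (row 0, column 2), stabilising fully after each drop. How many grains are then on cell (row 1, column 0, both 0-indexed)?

[0] 3 · 2 · 3 · 2 · 1
2 · 1 · 0 · 0 · 0
2 · 2 · 2 · 0 · 3
2 · 2 · 2 · 3 · 3
1 · 0 · 3 · 1 · 1
1 · 2 · 3 · 3 · 1
[1] 3 · 3 · 0 · 3 · 1
2 · 1 · 1 · 0 · 0
2 · 2 · 2 · 0 · 3
2 · 2 · 2 · 3 · 3
1 · 0 · 3 · 1 · 1
1 · 2 · 3 · 3 · 1
[2] 3 · 3 · 1 · 3 · 1
2 · 1 · 1 · 0 · 0
2 · 2 · 2 · 0 · 3
2 · 2 · 2 · 3 · 3
1 · 0 · 3 · 1 · 1
1 · 2 · 3 · 3 · 1
[3] 3 · 3 · 2 · 3 · 1
2 · 1 · 1 · 0 · 0
2 · 2 · 2 · 0 · 3
2 · 2 · 2 · 3 · 3
1 · 0 · 3 · 1 · 1
1 · 2 · 3 · 3 · 1
[4] 3 · 3 · 3 · 3 · 1
2 · 1 · 1 · 0 · 0
2 · 2 · 2 · 0 · 3
2 · 2 · 2 · 3 · 3
1 · 0 · 3 · 1 · 1
1 · 2 · 3 · 3 · 1
[5] 0 · 1 · 2 · 0 · 2
3 · 2 · 2 · 1 · 0
2 · 2 · 2 · 0 · 3
2 · 2 · 2 · 3 · 3
1 · 0 · 3 · 1 · 1
1 · 2 · 3 · 3 · 1
[6] 0 · 1 · 3 · 0 · 2
3 · 2 · 2 · 1 · 0
2 · 2 · 2 · 0 · 3
2 · 2 · 2 · 3 · 3
1 · 0 · 3 · 1 · 1
1 · 2 · 3 · 3 · 1
[7] 0 · 2 · 0 · 1 · 2
3 · 2 · 3 · 1 · 0
2 · 2 · 2 · 0 · 3
2 · 2 · 2 · 3 · 3
1 · 0 · 3 · 1 · 1
1 · 2 · 3 · 3 · 1
[8] 0 · 2 · 1 · 1 · 2
3 · 2 · 3 · 1 · 0
2 · 2 · 2 · 0 · 3
2 · 2 · 2 · 3 · 3
1 · 0 · 3 · 1 · 1
1 · 2 · 3 · 3 · 1
[9] 0 · 2 · 2 · 1 · 2
3 · 2 · 3 · 1 · 0
2 · 2 · 2 · 0 · 3
2 · 2 · 2 · 3 · 3
1 · 0 · 3 · 1 · 1
1 · 2 · 3 · 3 · 1
[10] 0 · 2 · 3 · 1 · 2
3 · 2 · 3 · 1 · 0
2 · 2 · 2 · 0 · 3
2 · 2 · 2 · 3 · 3
1 · 0 · 3 · 1 · 1
1 · 2 · 3 · 3 · 1
[11] 0 · 3 · 1 · 2 · 2
3 · 3 · 0 · 2 · 0
2 · 2 · 3 · 0 · 3
2 · 2 · 2 · 3 · 3
1 · 0 · 3 · 1 · 1
1 · 2 · 3 · 3 · 1
[12] 0 · 3 · 2 · 2 · 2
3 · 3 · 0 · 2 · 0
2 · 2 · 3 · 0 · 3
2 · 2 · 2 · 3 · 3
1 · 0 · 3 · 1 · 1
1 · 2 · 3 · 3 · 1
[13] 0 · 3 · 3 · 2 · 2
3 · 3 · 0 · 2 · 0
2 · 2 · 3 · 0 · 3
2 · 2 · 2 · 3 · 3
1 · 0 · 3 · 1 · 1
1 · 2 · 3 · 3 · 1

3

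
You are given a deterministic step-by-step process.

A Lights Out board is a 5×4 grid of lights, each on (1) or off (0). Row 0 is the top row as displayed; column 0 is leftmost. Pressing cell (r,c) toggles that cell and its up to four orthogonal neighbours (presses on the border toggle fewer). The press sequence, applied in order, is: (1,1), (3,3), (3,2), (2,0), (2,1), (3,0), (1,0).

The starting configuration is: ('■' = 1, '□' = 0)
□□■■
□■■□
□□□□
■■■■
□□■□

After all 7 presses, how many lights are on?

gen 0: □□■■
□■■□
□□□□
■■■■
□□■□
gen 1: □■■■
■□□□
□■□□
■■■■
□□■□
gen 2: □■■■
■□□□
□■□■
■■□□
□□■■
gen 3: □■■■
■□□□
□■■■
■□■■
□□□■
gen 4: □■■■
□□□□
■□■■
□□■■
□□□■
gen 5: □■■■
□■□□
□■□■
□■■■
□□□■
gen 6: □■■■
□■□□
■■□■
■□■■
■□□■
gen 7: ■■■■
■□□□
□■□■
■□■■
■□□■

12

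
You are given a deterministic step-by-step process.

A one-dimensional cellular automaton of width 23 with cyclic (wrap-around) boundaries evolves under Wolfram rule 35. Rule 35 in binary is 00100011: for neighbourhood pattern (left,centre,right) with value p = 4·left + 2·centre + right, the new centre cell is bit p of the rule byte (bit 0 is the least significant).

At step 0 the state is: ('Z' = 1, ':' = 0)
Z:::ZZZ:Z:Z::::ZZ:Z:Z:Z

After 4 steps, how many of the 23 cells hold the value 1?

[0] Z:::ZZZ:Z:Z::::ZZ:Z:Z:Z
[1] ::ZZ:::Z:Z::ZZZ::Z:Z:Z:
[2] ZZ:::ZZ:Z::Z::::Z:Z:Z::
[3] :::ZZ::Z::Z::ZZZ:Z:Z::Z
[4] :ZZ:::Z::Z::Z:::Z:Z::Z:

8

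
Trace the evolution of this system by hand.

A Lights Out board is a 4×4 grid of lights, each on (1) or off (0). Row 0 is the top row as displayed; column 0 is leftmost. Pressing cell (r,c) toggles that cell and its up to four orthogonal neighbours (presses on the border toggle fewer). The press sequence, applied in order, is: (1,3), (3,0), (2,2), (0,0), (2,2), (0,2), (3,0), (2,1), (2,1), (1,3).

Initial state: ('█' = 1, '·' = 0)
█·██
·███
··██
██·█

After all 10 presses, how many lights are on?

t=0: █·██
·███
··██
██·█
t=1: █·█·
·█··
··█·
██·█
t=2: █·█·
·█··
█·█·
···█
t=3: █·█·
·██·
██·█
··██
t=4: ·██·
███·
██·█
··██
t=5: ·██·
██··
█·█·
···█
t=6: ···█
███·
█·█·
···█
t=7: ···█
███·
··█·
██·█
t=8: ···█
█·█·
██··
█··█
t=9: ···█
███·
··█·
██·█
t=10: ····
██·█
··██
██·█

8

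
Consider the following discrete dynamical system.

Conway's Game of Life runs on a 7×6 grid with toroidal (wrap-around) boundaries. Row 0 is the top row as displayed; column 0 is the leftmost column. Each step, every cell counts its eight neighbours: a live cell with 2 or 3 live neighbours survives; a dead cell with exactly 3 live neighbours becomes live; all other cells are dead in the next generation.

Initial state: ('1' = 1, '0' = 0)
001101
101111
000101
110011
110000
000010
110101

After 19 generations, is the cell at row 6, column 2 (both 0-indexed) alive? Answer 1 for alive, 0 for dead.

[0] 001101
101111
000101
110011
110000
000010
110101
[1] 000000
110000
000000
011010
010010
001010
110101
[2] 001001
000000
101000
011100
010011
001010
111111
[3] 001001
010000
001100
000111
110011
000000
100000
[4] 110000
010100
001100
010000
100100
010000
000000
[5] 111000
110100
010100
010100
111000
000000
110000
[6] 000001
000100
010110
000100
111000
001000
101000
[7] 000000
001100
000110
100110
011100
101100
010000
[8] 001000
001110
000001
010001
100001
100100
011000
[9] 000000
001110
101101
000011
010011
101001
011100
[10] 010010
011011
111000
011000
010100
000001
111100
[11] 000010
000011
000001
000100
110000
000110
111111
[12] 011000
000011
000001
100000
001110
000000
111000
[13] 001101
100011
100011
000111
000100
000000
101000
[14] 001100
010000
000000
100100
000100
000000
011100
[15] 000100
001000
000000
000000
000000
000100
010100
[16] 000100
000000
000000
000000
000000
001000
000110
[17] 000110
000000
000000
000000
000000
000100
001110
[18] 001010
000000
000000
000000
000000
001110
001000
[19] 000100
000000
000000
000000
000100
001100
011010

1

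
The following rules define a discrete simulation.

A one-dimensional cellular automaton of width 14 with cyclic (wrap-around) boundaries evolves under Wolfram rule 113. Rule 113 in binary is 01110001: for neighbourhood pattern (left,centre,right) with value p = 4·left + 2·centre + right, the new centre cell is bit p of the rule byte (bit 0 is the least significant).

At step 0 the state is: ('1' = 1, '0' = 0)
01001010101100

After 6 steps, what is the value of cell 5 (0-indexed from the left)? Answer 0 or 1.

0

[0] 01001010101100
[1] 00100101010111
[2] 10010010101001
[3] 11001001010100
[4] 01100100101010
[5] 00110010010101
[6] 10011001001010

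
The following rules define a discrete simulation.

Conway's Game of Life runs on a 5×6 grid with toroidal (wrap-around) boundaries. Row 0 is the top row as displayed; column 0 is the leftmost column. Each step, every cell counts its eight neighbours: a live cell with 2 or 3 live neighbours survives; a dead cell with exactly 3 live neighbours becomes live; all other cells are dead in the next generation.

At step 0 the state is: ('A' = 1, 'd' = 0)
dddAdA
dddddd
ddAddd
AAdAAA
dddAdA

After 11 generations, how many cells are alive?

11

k=0  dddAdA
dddddd
ddAddd
AAdAAA
dddAdA
k=1  dddddd
dddddd
AAAAAA
AAdAdA
dddAdd
k=2  dddddd
AAAAAA
dddAdd
dddddd
AdAdAd
k=3  dddddd
AAAAAA
AAdAdA
dddAdd
dddddd
k=4  AAAAAA
dddAdd
dddddd
AdAdAd
dddddd
k=5  AAAAAA
AAdAdA
dddAdd
dddddd
dddddd
k=6  dddAdd
dddddd
AdAdAd
dddddd
AAAAAA
k=7  AAdAdA
dddAdd
dddddd
dddddd
AAAAAA
k=8  dddddd
AdAdAd
dddddd
AAAAAA
dddAdd
k=9  dddAdd
dddddd
dddddd
AAAAAA
AAdAdA
k=10  AdAdAd
dddddd
AAAAAA
dddAdd
dddddd
k=11  dddddd
dddddd
AAAAAA
AAdAdA
dddAdd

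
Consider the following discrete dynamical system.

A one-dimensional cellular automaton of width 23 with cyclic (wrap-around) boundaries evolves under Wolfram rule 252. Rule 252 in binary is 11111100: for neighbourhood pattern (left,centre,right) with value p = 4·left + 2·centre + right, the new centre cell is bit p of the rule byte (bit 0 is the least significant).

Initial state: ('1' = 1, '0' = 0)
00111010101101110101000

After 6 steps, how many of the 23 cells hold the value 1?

23

0) 00111010101101110101000
1) 00111111111111111111100
2) 00111111111111111111110
3) 00111111111111111111111
4) 10111111111111111111111
5) 11111111111111111111111
6) 11111111111111111111111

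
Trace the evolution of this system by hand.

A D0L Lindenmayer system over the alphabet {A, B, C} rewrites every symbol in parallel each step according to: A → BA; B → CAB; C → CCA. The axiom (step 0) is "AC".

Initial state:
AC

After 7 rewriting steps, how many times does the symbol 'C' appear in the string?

610

0) AC
1) BACCA
2) CABBACCACCABA
3) CCABACABCABBACCACCABACCACCABACABBA
4) CCACCABACABBACCABACABCCABACABCABBACCACCABACCACCABACABBACCACCABACCACCABACABBACCABACABCABBA
5) CCACCABACCACCABACABBACCABACABCABBACCACCABACABBACCABACABCCA…ACCABACABBACCABACABCABBACCACCABACABBACCABACABCCABACABCABBA  (len 233)
6) CCACCABACCACCABACABBACCACCABACCACCABACABBACCABACABCABBACCA…BBACCACCABACABBACCABACABCCACCABACABBACCABACABCCABACABCABBA  (len 610)
7) CCACCABACCACCABACABBACCACCABACCACCABACABBACCABACABCABBACCA…BBACCACCABACABBACCABACABCCACCABACABBACCABACABCCABACABCABBA  (len 1597)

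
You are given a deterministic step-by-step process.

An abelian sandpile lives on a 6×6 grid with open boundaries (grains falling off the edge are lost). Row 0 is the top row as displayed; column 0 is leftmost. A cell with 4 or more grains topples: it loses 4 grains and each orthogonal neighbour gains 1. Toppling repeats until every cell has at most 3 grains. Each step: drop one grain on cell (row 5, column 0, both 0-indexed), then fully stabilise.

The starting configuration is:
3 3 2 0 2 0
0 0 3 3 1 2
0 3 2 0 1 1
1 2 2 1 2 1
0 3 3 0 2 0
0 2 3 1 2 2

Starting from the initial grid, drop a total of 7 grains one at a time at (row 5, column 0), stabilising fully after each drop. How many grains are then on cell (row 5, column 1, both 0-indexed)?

k=0  3 3 2 0 2 0
0 0 3 3 1 2
0 3 2 0 1 1
1 2 2 1 2 1
0 3 3 0 2 0
0 2 3 1 2 2
k=1  3 3 2 0 2 0
0 0 3 3 1 2
0 3 2 0 1 1
1 2 2 1 2 1
0 3 3 0 2 0
1 2 3 1 2 2
k=2  3 3 2 0 2 0
0 0 3 3 1 2
0 3 2 0 1 1
1 2 2 1 2 1
0 3 3 0 2 0
2 2 3 1 2 2
k=3  3 3 2 0 2 0
0 0 3 3 1 2
0 3 2 0 1 1
1 2 2 1 2 1
0 3 3 0 2 0
3 2 3 1 2 2
k=4  3 3 2 0 2 0
0 0 3 3 1 2
0 3 2 0 1 1
1 2 2 1 2 1
1 3 3 0 2 0
0 3 3 1 2 2
k=5  3 3 2 0 2 0
0 0 3 3 1 2
0 3 2 0 1 1
1 2 2 1 2 1
1 3 3 0 2 0
1 3 3 1 2 2
k=6  3 3 2 0 2 0
0 0 3 3 1 2
0 3 2 0 1 1
1 2 2 1 2 1
1 3 3 0 2 0
2 3 3 1 2 2
k=7  3 3 2 0 2 0
0 0 3 3 1 2
0 3 2 0 1 1
1 2 2 1 2 1
1 3 3 0 2 0
3 3 3 1 2 2

3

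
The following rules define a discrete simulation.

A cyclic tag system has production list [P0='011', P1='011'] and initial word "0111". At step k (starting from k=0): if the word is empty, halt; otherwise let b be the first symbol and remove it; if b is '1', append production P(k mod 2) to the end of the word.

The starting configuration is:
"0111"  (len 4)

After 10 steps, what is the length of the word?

0) "0111"  (len 4)
1) "111"  (len 3)
2) "11011"  (len 5)
3) "1011011"  (len 7)
4) "011011011"  (len 9)
5) "11011011"  (len 8)
6) "1011011011"  (len 10)
7) "011011011011"  (len 12)
8) "11011011011"  (len 11)
9) "1011011011011"  (len 13)
10) "011011011011011"  (len 15)

15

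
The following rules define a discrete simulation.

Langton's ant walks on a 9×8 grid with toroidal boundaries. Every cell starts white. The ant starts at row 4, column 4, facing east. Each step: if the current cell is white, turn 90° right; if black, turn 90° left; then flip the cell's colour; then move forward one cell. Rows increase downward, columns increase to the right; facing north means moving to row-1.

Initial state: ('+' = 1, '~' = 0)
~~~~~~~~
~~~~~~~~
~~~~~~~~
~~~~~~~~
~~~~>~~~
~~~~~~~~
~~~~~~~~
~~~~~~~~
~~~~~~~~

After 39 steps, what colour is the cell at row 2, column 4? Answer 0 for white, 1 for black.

step 0: ~~~~~~~~
~~~~~~~~
~~~~~~~~
~~~~~~~~
~~~~>~~~
~~~~~~~~
~~~~~~~~
~~~~~~~~
~~~~~~~~
step 1: ~~~~~~~~
~~~~~~~~
~~~~~~~~
~~~~~~~~
~~~~+~~~
~~~~v~~~
~~~~~~~~
~~~~~~~~
~~~~~~~~
step 2: ~~~~~~~~
~~~~~~~~
~~~~~~~~
~~~~~~~~
~~~~+~~~
~~~<+~~~
~~~~~~~~
~~~~~~~~
~~~~~~~~
step 3: ~~~~~~~~
~~~~~~~~
~~~~~~~~
~~~~~~~~
~~~^+~~~
~~~++~~~
~~~~~~~~
~~~~~~~~
~~~~~~~~
step 4: ~~~~~~~~
~~~~~~~~
~~~~~~~~
~~~~~~~~
~~~+>~~~
~~~++~~~
~~~~~~~~
~~~~~~~~
~~~~~~~~
step 5: ~~~~~~~~
~~~~~~~~
~~~~~~~~
~~~~^~~~
~~~+~~~~
~~~++~~~
~~~~~~~~
~~~~~~~~
~~~~~~~~
step 6: ~~~~~~~~
~~~~~~~~
~~~~~~~~
~~~~+>~~
~~~+~~~~
~~~++~~~
~~~~~~~~
~~~~~~~~
~~~~~~~~
step 7: ~~~~~~~~
~~~~~~~~
~~~~~~~~
~~~~++~~
~~~+~v~~
~~~++~~~
~~~~~~~~
~~~~~~~~
~~~~~~~~
step 8: ~~~~~~~~
~~~~~~~~
~~~~~~~~
~~~~++~~
~~~+<+~~
~~~++~~~
~~~~~~~~
~~~~~~~~
~~~~~~~~
step 9: ~~~~~~~~
~~~~~~~~
~~~~~~~~
~~~~^+~~
~~~+++~~
~~~++~~~
~~~~~~~~
~~~~~~~~
~~~~~~~~
step 10: ~~~~~~~~
~~~~~~~~
~~~~~~~~
~~~<~+~~
~~~+++~~
~~~++~~~
~~~~~~~~
~~~~~~~~
~~~~~~~~
step 11: ~~~~~~~~
~~~~~~~~
~~~^~~~~
~~~+~+~~
~~~+++~~
~~~++~~~
~~~~~~~~
~~~~~~~~
~~~~~~~~
step 12: ~~~~~~~~
~~~~~~~~
~~~+>~~~
~~~+~+~~
~~~+++~~
~~~++~~~
~~~~~~~~
~~~~~~~~
~~~~~~~~
step 13: ~~~~~~~~
~~~~~~~~
~~~++~~~
~~~+v+~~
~~~+++~~
~~~++~~~
~~~~~~~~
~~~~~~~~
~~~~~~~~
step 14: ~~~~~~~~
~~~~~~~~
~~~++~~~
~~~<++~~
~~~+++~~
~~~++~~~
~~~~~~~~
~~~~~~~~
~~~~~~~~
step 15: ~~~~~~~~
~~~~~~~~
~~~++~~~
~~~~++~~
~~~v++~~
~~~++~~~
~~~~~~~~
~~~~~~~~
~~~~~~~~
step 16: ~~~~~~~~
~~~~~~~~
~~~++~~~
~~~~++~~
~~~~>+~~
~~~++~~~
~~~~~~~~
~~~~~~~~
~~~~~~~~
step 17: ~~~~~~~~
~~~~~~~~
~~~++~~~
~~~~^+~~
~~~~~+~~
~~~++~~~
~~~~~~~~
~~~~~~~~
~~~~~~~~
step 18: ~~~~~~~~
~~~~~~~~
~~~++~~~
~~~<~+~~
~~~~~+~~
~~~++~~~
~~~~~~~~
~~~~~~~~
~~~~~~~~
step 19: ~~~~~~~~
~~~~~~~~
~~~^+~~~
~~~+~+~~
~~~~~+~~
~~~++~~~
~~~~~~~~
~~~~~~~~
~~~~~~~~
step 20: ~~~~~~~~
~~~~~~~~
~~<~+~~~
~~~+~+~~
~~~~~+~~
~~~++~~~
~~~~~~~~
~~~~~~~~
~~~~~~~~
step 21: ~~~~~~~~
~~^~~~~~
~~+~+~~~
~~~+~+~~
~~~~~+~~
~~~++~~~
~~~~~~~~
~~~~~~~~
~~~~~~~~
step 22: ~~~~~~~~
~~+>~~~~
~~+~+~~~
~~~+~+~~
~~~~~+~~
~~~++~~~
~~~~~~~~
~~~~~~~~
~~~~~~~~
step 23: ~~~~~~~~
~~++~~~~
~~+v+~~~
~~~+~+~~
~~~~~+~~
~~~++~~~
~~~~~~~~
~~~~~~~~
~~~~~~~~
step 24: ~~~~~~~~
~~++~~~~
~~<++~~~
~~~+~+~~
~~~~~+~~
~~~++~~~
~~~~~~~~
~~~~~~~~
~~~~~~~~
step 25: ~~~~~~~~
~~++~~~~
~~~++~~~
~~v+~+~~
~~~~~+~~
~~~++~~~
~~~~~~~~
~~~~~~~~
~~~~~~~~
step 26: ~~~~~~~~
~~++~~~~
~~~++~~~
~<++~+~~
~~~~~+~~
~~~++~~~
~~~~~~~~
~~~~~~~~
~~~~~~~~
step 27: ~~~~~~~~
~~++~~~~
~^~++~~~
~+++~+~~
~~~~~+~~
~~~++~~~
~~~~~~~~
~~~~~~~~
~~~~~~~~
step 28: ~~~~~~~~
~~++~~~~
~+>++~~~
~+++~+~~
~~~~~+~~
~~~++~~~
~~~~~~~~
~~~~~~~~
~~~~~~~~
step 29: ~~~~~~~~
~~++~~~~
~++++~~~
~+v+~+~~
~~~~~+~~
~~~++~~~
~~~~~~~~
~~~~~~~~
~~~~~~~~
step 30: ~~~~~~~~
~~++~~~~
~++++~~~
~+~>~+~~
~~~~~+~~
~~~++~~~
~~~~~~~~
~~~~~~~~
~~~~~~~~
step 31: ~~~~~~~~
~~++~~~~
~++^+~~~
~+~~~+~~
~~~~~+~~
~~~++~~~
~~~~~~~~
~~~~~~~~
~~~~~~~~
step 32: ~~~~~~~~
~~++~~~~
~+<~+~~~
~+~~~+~~
~~~~~+~~
~~~++~~~
~~~~~~~~
~~~~~~~~
~~~~~~~~
step 33: ~~~~~~~~
~~++~~~~
~+~~+~~~
~+v~~+~~
~~~~~+~~
~~~++~~~
~~~~~~~~
~~~~~~~~
~~~~~~~~
step 34: ~~~~~~~~
~~++~~~~
~+~~+~~~
~<+~~+~~
~~~~~+~~
~~~++~~~
~~~~~~~~
~~~~~~~~
~~~~~~~~
step 35: ~~~~~~~~
~~++~~~~
~+~~+~~~
~~+~~+~~
~v~~~+~~
~~~++~~~
~~~~~~~~
~~~~~~~~
~~~~~~~~
step 36: ~~~~~~~~
~~++~~~~
~+~~+~~~
~~+~~+~~
<+~~~+~~
~~~++~~~
~~~~~~~~
~~~~~~~~
~~~~~~~~
step 37: ~~~~~~~~
~~++~~~~
~+~~+~~~
^~+~~+~~
++~~~+~~
~~~++~~~
~~~~~~~~
~~~~~~~~
~~~~~~~~
step 38: ~~~~~~~~
~~++~~~~
~+~~+~~~
+>+~~+~~
++~~~+~~
~~~++~~~
~~~~~~~~
~~~~~~~~
~~~~~~~~
step 39: ~~~~~~~~
~~++~~~~
~+~~+~~~
+++~~+~~
+v~~~+~~
~~~++~~~
~~~~~~~~
~~~~~~~~
~~~~~~~~

1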